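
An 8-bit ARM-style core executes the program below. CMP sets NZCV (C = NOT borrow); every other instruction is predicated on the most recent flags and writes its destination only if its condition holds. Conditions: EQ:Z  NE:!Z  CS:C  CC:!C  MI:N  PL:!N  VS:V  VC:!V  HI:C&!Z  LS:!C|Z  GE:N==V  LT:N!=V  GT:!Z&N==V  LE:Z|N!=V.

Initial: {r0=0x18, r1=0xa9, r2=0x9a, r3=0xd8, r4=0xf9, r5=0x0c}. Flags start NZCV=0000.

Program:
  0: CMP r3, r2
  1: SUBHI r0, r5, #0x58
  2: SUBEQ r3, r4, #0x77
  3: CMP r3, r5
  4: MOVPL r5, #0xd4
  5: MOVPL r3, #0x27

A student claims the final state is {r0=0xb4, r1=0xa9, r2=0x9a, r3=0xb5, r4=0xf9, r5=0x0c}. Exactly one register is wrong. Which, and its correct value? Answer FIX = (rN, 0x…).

0: ✓ CMP  NZCV=0010
1: ✓ SUBHI  r0←0xb4
2: · SUBEQ
3: ✓ CMP  NZCV=1010
4: · MOVPL
5: · MOVPL

FIX = (r3, 0xd8)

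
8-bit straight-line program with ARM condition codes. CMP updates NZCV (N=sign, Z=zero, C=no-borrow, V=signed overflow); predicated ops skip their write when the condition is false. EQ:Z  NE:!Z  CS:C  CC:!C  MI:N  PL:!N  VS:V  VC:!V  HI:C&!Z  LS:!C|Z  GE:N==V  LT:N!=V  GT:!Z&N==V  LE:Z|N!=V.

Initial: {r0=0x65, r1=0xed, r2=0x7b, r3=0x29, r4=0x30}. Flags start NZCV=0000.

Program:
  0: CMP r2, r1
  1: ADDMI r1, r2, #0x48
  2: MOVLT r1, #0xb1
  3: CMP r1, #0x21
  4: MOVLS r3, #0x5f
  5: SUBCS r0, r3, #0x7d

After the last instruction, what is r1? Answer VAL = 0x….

VAL = 0xc3

[0] flags=1001 → (cmp)
[1] flags=1001 MI?T → r1=0xc3
[2] flags=1001 LT?F → skip
[3] flags=1010 → (cmp)
[4] flags=1010 LS?F → skip
[5] flags=1010 CS?T → r0=0xac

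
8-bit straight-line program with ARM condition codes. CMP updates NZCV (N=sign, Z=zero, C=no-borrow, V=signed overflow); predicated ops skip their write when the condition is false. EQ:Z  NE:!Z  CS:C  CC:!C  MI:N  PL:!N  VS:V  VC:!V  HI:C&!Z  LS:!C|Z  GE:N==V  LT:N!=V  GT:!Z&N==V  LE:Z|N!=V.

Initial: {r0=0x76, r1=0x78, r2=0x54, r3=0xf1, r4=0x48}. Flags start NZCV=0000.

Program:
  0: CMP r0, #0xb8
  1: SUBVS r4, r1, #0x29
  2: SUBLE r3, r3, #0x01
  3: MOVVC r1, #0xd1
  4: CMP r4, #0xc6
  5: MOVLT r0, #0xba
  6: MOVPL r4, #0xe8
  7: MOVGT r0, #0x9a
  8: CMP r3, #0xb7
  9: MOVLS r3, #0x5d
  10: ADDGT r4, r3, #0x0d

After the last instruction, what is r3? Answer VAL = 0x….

[0] flags=1001 → (cmp)
[1] flags=1001 VS?T → r4=0x4f
[2] flags=1001 LE?F → skip
[3] flags=1001 VC?F → skip
[4] flags=1001 → (cmp)
[5] flags=1001 LT?F → skip
[6] flags=1001 PL?F → skip
[7] flags=1001 GT?T → r0=0x9a
[8] flags=0010 → (cmp)
[9] flags=0010 LS?F → skip
[10] flags=0010 GT?T → r4=0xfe

VAL = 0xf1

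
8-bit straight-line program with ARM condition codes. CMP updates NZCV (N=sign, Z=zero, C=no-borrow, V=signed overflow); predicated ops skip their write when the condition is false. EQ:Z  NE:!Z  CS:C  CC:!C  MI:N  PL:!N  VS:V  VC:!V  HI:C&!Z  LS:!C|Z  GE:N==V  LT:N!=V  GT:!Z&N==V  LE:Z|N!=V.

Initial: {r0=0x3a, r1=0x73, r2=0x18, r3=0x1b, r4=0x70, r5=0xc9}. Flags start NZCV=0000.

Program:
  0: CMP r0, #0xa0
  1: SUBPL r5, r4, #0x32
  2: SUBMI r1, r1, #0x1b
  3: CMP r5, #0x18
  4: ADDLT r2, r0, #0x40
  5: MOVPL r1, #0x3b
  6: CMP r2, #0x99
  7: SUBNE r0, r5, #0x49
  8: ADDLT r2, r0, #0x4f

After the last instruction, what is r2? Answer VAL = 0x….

0: ✓ CMP  NZCV=1001
1: · SUBPL
2: ✓ SUBMI  r1←0x58
3: ✓ CMP  NZCV=1010
4: ✓ ADDLT  r2←0x7a
5: · MOVPL
6: ✓ CMP  NZCV=1001
7: ✓ SUBNE  r0←0x80
8: · ADDLT

VAL = 0x7a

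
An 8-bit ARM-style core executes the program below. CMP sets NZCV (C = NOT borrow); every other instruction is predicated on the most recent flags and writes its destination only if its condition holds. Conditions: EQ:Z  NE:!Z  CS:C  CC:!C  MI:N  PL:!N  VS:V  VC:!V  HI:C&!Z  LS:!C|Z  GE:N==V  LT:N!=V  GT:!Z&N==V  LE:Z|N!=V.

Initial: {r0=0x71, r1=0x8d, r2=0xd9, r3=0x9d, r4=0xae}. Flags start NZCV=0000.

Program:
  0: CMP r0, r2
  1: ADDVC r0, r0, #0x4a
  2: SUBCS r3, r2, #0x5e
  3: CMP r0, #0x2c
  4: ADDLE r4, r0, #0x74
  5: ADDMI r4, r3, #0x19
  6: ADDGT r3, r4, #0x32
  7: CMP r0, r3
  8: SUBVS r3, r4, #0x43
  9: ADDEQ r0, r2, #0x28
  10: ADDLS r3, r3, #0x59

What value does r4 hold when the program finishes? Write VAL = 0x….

0: ✓ CMP  NZCV=1001
1: · ADDVC
2: · SUBCS
3: ✓ CMP  NZCV=0010
4: · ADDLE
5: · ADDMI
6: ✓ ADDGT  r3←0xe0
7: ✓ CMP  NZCV=1001
8: ✓ SUBVS  r3←0x6b
9: · ADDEQ
10: ✓ ADDLS  r3←0xc4

VAL = 0xae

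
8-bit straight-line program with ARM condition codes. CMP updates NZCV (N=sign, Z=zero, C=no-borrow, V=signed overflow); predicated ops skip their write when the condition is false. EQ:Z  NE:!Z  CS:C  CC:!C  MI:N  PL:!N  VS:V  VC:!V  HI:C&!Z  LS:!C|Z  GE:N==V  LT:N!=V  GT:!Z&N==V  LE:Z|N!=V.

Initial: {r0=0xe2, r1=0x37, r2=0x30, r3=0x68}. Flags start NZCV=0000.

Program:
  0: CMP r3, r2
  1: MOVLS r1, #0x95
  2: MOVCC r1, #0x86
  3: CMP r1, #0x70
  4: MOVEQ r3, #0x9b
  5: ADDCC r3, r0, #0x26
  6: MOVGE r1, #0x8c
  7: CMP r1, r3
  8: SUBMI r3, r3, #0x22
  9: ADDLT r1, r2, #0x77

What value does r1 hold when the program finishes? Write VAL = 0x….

[0] flags=0010 → (cmp)
[1] flags=0010 LS?F → skip
[2] flags=0010 CC?F → skip
[3] flags=1000 → (cmp)
[4] flags=1000 EQ?F → skip
[5] flags=1000 CC?T → r3=0x08
[6] flags=1000 GE?F → skip
[7] flags=0010 → (cmp)
[8] flags=0010 MI?F → skip
[9] flags=0010 LT?F → skip

VAL = 0x37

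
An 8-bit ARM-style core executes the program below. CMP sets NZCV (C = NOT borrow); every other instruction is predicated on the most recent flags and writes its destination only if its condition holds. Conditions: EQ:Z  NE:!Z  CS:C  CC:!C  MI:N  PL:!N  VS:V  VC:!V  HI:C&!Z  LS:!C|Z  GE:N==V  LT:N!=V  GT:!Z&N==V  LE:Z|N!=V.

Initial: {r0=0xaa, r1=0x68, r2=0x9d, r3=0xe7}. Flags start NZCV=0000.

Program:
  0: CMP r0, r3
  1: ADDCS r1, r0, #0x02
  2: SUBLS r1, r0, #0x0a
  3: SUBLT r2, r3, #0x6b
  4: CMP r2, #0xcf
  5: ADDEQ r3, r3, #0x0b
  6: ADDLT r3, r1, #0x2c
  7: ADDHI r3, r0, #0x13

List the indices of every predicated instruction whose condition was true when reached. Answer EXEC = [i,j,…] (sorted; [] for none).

[0] flags=1000 → (cmp)
[1] flags=1000 CS?F → skip
[2] flags=1000 LS?T → r1=0xa0
[3] flags=1000 LT?T → r2=0x7c
[4] flags=1001 → (cmp)
[5] flags=1001 EQ?F → skip
[6] flags=1001 LT?F → skip
[7] flags=1001 HI?F → skip

EXEC = [2,3]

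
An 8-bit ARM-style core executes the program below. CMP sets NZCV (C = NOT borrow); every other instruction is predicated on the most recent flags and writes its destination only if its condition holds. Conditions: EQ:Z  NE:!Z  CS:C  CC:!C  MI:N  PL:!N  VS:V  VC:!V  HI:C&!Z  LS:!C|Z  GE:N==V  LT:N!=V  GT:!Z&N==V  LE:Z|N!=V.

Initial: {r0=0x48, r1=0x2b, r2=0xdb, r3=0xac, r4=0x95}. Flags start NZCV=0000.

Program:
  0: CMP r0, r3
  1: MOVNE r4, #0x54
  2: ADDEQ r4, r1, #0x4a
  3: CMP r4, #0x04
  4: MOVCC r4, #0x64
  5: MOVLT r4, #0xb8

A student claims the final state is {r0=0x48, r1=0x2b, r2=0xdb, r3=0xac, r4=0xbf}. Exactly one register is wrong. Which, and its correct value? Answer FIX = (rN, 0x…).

FIX = (r4, 0x54)

[0] flags=1001 → (cmp)
[1] flags=1001 NE?T → r4=0x54
[2] flags=1001 EQ?F → skip
[3] flags=0010 → (cmp)
[4] flags=0010 CC?F → skip
[5] flags=0010 LT?F → skip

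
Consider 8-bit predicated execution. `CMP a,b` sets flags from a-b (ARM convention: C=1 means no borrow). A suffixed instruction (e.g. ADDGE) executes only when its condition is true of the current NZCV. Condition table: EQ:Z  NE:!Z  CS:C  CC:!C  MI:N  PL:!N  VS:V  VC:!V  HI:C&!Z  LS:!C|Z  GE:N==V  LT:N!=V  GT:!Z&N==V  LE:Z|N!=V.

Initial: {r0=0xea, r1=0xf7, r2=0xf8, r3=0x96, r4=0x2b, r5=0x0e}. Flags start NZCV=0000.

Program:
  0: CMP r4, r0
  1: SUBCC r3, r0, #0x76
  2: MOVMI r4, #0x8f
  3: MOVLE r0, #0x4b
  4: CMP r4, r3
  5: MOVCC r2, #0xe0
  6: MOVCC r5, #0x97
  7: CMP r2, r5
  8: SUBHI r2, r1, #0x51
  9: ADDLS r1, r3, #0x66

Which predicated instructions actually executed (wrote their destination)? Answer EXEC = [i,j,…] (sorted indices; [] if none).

EXEC = [1,5,6,8]

0: ✓ CMP  NZCV=0000
1: ✓ SUBCC  r3←0x74
2: · MOVMI
3: · MOVLE
4: ✓ CMP  NZCV=1000
5: ✓ MOVCC  r2←0xe0
6: ✓ MOVCC  r5←0x97
7: ✓ CMP  NZCV=0010
8: ✓ SUBHI  r2←0xa6
9: · ADDLS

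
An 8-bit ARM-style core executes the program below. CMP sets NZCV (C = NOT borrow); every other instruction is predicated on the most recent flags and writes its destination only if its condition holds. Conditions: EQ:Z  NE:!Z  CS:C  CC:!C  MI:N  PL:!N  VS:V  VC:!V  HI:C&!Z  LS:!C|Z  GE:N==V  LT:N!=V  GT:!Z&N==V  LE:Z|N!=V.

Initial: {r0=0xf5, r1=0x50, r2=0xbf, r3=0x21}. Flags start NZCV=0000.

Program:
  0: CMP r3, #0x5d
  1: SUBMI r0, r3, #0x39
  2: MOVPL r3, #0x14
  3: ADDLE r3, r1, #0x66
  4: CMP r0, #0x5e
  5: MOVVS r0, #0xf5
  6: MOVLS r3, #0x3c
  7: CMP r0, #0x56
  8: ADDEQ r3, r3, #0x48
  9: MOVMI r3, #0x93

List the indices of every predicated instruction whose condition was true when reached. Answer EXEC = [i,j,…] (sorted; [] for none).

EXEC = [1,3,9]

0: ✓ CMP  NZCV=1000
1: ✓ SUBMI  r0←0xe8
2: · MOVPL
3: ✓ ADDLE  r3←0xb6
4: ✓ CMP  NZCV=1010
5: · MOVVS
6: · MOVLS
7: ✓ CMP  NZCV=1010
8: · ADDEQ
9: ✓ MOVMI  r3←0x93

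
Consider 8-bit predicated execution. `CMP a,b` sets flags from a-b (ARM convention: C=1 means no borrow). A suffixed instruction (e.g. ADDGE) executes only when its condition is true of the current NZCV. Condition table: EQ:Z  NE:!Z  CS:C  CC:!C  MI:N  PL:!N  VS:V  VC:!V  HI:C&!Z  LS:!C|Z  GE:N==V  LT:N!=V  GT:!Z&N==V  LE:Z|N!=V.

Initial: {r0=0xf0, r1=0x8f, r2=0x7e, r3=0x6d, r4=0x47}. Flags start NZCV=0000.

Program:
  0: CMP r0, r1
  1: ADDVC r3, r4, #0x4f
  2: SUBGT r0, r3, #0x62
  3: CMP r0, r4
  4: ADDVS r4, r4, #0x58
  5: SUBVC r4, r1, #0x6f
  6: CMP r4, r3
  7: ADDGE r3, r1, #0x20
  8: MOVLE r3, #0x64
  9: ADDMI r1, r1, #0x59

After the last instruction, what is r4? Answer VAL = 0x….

VAL = 0x20

0: ✓ CMP  NZCV=0010
1: ✓ ADDVC  r3←0x96
2: ✓ SUBGT  r0←0x34
3: ✓ CMP  NZCV=1000
4: · ADDVS
5: ✓ SUBVC  r4←0x20
6: ✓ CMP  NZCV=1001
7: ✓ ADDGE  r3←0xaf
8: · MOVLE
9: ✓ ADDMI  r1←0xe8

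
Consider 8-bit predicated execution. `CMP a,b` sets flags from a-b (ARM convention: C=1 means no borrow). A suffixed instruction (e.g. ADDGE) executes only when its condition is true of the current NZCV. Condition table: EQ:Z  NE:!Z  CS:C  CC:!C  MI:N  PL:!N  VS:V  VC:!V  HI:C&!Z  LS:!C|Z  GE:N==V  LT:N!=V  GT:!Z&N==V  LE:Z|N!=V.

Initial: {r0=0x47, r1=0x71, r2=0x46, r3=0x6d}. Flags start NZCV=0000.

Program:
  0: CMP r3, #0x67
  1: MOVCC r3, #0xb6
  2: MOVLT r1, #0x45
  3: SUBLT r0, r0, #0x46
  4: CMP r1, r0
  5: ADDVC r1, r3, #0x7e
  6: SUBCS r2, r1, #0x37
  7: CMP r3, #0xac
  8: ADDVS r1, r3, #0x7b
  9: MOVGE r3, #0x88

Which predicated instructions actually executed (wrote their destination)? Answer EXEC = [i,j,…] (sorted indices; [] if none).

0: ✓ CMP  NZCV=0010
1: · MOVCC
2: · MOVLT
3: · SUBLT
4: ✓ CMP  NZCV=0010
5: ✓ ADDVC  r1←0xeb
6: ✓ SUBCS  r2←0xb4
7: ✓ CMP  NZCV=1001
8: ✓ ADDVS  r1←0xe8
9: ✓ MOVGE  r3←0x88

EXEC = [5,6,8,9]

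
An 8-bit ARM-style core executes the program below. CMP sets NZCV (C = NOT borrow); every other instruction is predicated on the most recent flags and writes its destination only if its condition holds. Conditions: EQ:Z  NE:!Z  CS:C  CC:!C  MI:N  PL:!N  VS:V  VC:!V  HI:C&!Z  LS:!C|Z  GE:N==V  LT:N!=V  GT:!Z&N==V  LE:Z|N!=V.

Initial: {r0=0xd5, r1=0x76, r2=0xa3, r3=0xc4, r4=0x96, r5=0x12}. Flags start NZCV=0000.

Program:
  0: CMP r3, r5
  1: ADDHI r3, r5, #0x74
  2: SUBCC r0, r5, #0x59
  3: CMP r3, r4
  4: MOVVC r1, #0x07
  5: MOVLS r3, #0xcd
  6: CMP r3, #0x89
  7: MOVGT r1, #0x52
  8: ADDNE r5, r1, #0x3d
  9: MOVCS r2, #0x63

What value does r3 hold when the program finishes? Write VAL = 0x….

0: ✓ CMP  NZCV=1010
1: ✓ ADDHI  r3←0x86
2: · SUBCC
3: ✓ CMP  NZCV=1000
4: ✓ MOVVC  r1←0x07
5: ✓ MOVLS  r3←0xcd
6: ✓ CMP  NZCV=0010
7: ✓ MOVGT  r1←0x52
8: ✓ ADDNE  r5←0x8f
9: ✓ MOVCS  r2←0x63

VAL = 0xcd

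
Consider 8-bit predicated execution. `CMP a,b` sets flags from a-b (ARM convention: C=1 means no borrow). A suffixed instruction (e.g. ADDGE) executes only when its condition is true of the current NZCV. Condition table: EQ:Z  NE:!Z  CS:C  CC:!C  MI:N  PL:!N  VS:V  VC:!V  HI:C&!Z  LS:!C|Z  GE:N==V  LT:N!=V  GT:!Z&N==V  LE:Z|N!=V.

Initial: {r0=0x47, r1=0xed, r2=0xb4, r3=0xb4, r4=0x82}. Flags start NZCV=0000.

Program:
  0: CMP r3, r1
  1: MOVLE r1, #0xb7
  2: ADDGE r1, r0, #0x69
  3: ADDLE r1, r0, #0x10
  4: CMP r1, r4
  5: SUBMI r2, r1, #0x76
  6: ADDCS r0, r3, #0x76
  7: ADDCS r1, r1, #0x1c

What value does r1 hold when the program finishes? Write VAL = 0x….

0: ✓ CMP  NZCV=1000
1: ✓ MOVLE  r1←0xb7
2: · ADDGE
3: ✓ ADDLE  r1←0x57
4: ✓ CMP  NZCV=1001
5: ✓ SUBMI  r2←0xe1
6: · ADDCS
7: · ADDCS

VAL = 0x57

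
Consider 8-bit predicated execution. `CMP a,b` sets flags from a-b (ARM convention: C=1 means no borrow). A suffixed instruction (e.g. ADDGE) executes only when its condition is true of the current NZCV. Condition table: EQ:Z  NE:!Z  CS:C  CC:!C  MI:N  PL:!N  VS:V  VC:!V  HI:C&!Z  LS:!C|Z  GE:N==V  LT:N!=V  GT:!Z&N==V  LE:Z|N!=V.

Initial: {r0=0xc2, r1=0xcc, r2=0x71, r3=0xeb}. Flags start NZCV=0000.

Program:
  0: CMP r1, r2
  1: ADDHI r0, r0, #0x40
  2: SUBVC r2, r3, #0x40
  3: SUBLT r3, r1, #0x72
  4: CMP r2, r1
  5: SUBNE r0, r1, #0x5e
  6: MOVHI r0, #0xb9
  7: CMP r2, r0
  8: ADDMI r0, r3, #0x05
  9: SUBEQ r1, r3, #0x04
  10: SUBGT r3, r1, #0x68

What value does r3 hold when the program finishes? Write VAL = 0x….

VAL = 0x64

[0] flags=0011 → (cmp)
[1] flags=0011 HI?T → r0=0x02
[2] flags=0011 VC?F → skip
[3] flags=0011 LT?T → r3=0x5a
[4] flags=1001 → (cmp)
[5] flags=1001 NE?T → r0=0x6e
[6] flags=1001 HI?F → skip
[7] flags=0010 → (cmp)
[8] flags=0010 MI?F → skip
[9] flags=0010 EQ?F → skip
[10] flags=0010 GT?T → r3=0x64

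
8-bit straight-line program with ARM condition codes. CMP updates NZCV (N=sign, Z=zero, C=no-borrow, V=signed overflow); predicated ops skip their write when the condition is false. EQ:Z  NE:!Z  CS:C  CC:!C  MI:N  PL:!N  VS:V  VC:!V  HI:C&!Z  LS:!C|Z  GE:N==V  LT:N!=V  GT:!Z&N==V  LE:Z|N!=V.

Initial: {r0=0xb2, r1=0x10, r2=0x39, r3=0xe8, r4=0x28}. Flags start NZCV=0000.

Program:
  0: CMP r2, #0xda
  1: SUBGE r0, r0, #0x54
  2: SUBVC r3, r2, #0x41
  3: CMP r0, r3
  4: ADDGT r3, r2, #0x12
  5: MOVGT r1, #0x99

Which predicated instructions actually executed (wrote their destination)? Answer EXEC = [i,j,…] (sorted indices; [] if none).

[0] flags=0000 → (cmp)
[1] flags=0000 GE?T → r0=0x5e
[2] flags=0000 VC?T → r3=0xf8
[3] flags=0000 → (cmp)
[4] flags=0000 GT?T → r3=0x4b
[5] flags=0000 GT?T → r1=0x99

EXEC = [1,2,4,5]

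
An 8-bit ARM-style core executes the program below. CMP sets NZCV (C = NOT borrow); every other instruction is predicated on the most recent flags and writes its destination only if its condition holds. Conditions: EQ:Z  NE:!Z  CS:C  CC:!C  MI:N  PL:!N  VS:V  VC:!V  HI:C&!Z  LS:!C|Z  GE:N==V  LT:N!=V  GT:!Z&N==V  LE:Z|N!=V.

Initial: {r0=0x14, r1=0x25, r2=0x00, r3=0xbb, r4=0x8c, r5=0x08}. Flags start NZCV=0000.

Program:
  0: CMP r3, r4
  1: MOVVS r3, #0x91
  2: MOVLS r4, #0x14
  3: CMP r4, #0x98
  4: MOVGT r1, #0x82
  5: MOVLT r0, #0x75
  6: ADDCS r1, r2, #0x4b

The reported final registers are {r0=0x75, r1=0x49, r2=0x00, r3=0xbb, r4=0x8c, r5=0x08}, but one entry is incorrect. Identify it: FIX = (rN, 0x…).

FIX = (r1, 0x25)

[0] flags=0010 → (cmp)
[1] flags=0010 VS?F → skip
[2] flags=0010 LS?F → skip
[3] flags=1000 → (cmp)
[4] flags=1000 GT?F → skip
[5] flags=1000 LT?T → r0=0x75
[6] flags=1000 CS?F → skip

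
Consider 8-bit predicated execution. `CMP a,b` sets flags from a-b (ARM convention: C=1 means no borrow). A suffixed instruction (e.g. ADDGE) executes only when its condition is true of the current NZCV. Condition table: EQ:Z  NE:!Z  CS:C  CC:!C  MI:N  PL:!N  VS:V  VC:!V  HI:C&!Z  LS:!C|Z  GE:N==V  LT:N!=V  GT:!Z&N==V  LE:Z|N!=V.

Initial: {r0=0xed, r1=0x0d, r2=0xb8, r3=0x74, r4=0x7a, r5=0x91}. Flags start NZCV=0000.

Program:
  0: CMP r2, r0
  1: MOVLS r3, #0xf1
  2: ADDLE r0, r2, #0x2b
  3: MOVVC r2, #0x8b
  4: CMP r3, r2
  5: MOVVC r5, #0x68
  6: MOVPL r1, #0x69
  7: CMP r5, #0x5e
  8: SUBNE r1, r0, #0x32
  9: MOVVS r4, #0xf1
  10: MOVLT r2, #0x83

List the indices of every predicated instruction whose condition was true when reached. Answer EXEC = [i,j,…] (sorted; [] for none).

0: ✓ CMP  NZCV=1000
1: ✓ MOVLS  r3←0xf1
2: ✓ ADDLE  r0←0xe3
3: ✓ MOVVC  r2←0x8b
4: ✓ CMP  NZCV=0010
5: ✓ MOVVC  r5←0x68
6: ✓ MOVPL  r1←0x69
7: ✓ CMP  NZCV=0010
8: ✓ SUBNE  r1←0xb1
9: · MOVVS
10: · MOVLT

EXEC = [1,2,3,5,6,8]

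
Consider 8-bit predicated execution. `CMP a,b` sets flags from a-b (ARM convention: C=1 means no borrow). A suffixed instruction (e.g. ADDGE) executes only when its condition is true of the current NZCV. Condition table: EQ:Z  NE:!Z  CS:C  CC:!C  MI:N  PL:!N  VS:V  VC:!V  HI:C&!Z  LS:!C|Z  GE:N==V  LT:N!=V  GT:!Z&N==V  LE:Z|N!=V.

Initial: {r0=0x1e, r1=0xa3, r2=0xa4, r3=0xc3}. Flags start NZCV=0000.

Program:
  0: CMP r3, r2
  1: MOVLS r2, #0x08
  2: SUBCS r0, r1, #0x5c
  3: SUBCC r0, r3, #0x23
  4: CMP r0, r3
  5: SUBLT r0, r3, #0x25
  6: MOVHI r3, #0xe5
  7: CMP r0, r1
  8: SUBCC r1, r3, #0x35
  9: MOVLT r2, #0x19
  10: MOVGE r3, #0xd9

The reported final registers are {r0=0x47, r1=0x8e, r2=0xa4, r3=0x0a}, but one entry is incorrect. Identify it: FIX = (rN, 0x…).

0: ✓ CMP  NZCV=0010
1: · MOVLS
2: ✓ SUBCS  r0←0x47
3: · SUBCC
4: ✓ CMP  NZCV=1001
5: · SUBLT
6: · MOVHI
7: ✓ CMP  NZCV=1001
8: ✓ SUBCC  r1←0x8e
9: · MOVLT
10: ✓ MOVGE  r3←0xd9

FIX = (r3, 0xd9)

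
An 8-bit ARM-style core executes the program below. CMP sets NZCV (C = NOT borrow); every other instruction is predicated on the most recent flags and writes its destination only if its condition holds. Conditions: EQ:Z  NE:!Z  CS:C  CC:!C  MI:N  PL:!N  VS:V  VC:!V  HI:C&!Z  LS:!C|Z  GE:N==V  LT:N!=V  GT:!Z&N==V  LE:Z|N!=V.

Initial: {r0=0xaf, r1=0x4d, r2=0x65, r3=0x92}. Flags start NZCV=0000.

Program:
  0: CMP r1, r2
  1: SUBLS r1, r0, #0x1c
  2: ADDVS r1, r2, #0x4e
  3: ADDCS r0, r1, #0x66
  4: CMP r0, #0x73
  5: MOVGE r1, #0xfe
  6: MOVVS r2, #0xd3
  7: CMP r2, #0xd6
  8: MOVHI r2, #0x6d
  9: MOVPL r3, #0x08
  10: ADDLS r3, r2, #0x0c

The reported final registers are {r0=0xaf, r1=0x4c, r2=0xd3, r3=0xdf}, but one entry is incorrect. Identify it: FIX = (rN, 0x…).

FIX = (r1, 0x93)

[0] flags=1000 → (cmp)
[1] flags=1000 LS?T → r1=0x93
[2] flags=1000 VS?F → skip
[3] flags=1000 CS?F → skip
[4] flags=0011 → (cmp)
[5] flags=0011 GE?F → skip
[6] flags=0011 VS?T → r2=0xd3
[7] flags=1000 → (cmp)
[8] flags=1000 HI?F → skip
[9] flags=1000 PL?F → skip
[10] flags=1000 LS?T → r3=0xdf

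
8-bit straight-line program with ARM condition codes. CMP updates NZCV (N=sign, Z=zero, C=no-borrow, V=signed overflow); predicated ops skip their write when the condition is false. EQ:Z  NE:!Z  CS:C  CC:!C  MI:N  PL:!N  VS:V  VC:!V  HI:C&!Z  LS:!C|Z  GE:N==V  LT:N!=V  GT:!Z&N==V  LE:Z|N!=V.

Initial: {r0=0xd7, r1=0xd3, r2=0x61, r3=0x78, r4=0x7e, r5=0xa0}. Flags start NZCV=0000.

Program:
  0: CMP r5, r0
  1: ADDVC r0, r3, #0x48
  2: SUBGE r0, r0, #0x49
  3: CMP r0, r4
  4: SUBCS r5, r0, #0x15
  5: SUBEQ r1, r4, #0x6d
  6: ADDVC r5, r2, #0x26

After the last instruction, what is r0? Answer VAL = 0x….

0: ✓ CMP  NZCV=1000
1: ✓ ADDVC  r0←0xc0
2: · SUBGE
3: ✓ CMP  NZCV=0011
4: ✓ SUBCS  r5←0xab
5: · SUBEQ
6: · ADDVC

VAL = 0xc0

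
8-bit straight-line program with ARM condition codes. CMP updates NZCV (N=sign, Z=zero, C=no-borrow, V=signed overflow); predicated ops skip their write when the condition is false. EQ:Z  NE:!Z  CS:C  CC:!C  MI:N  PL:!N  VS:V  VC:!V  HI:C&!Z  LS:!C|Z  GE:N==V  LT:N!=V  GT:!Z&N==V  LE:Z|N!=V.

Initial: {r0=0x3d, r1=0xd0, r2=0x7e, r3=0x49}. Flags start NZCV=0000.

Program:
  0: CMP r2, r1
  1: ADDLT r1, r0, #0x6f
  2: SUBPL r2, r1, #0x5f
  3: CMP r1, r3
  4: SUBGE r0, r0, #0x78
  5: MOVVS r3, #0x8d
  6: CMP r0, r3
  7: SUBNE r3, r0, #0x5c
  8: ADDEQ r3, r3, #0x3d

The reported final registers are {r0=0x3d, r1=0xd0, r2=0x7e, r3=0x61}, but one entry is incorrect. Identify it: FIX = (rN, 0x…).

FIX = (r3, 0xe1)

[0] flags=1001 → (cmp)
[1] flags=1001 LT?F → skip
[2] flags=1001 PL?F → skip
[3] flags=1010 → (cmp)
[4] flags=1010 GE?F → skip
[5] flags=1010 VS?F → skip
[6] flags=1000 → (cmp)
[7] flags=1000 NE?T → r3=0xe1
[8] flags=1000 EQ?F → skip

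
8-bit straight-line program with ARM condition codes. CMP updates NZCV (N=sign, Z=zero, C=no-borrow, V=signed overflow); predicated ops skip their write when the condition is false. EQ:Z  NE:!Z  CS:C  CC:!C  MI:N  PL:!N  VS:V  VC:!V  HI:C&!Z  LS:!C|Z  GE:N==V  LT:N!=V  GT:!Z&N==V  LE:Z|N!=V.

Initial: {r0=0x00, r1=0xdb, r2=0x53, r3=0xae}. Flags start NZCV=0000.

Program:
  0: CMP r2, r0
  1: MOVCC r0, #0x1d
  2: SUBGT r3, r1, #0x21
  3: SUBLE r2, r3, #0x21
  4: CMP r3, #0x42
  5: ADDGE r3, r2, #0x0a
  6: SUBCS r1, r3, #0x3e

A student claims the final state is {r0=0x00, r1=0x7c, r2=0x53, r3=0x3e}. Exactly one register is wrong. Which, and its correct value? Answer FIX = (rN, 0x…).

FIX = (r3, 0xba)

[0] flags=0010 → (cmp)
[1] flags=0010 CC?F → skip
[2] flags=0010 GT?T → r3=0xba
[3] flags=0010 LE?F → skip
[4] flags=0011 → (cmp)
[5] flags=0011 GE?F → skip
[6] flags=0011 CS?T → r1=0x7c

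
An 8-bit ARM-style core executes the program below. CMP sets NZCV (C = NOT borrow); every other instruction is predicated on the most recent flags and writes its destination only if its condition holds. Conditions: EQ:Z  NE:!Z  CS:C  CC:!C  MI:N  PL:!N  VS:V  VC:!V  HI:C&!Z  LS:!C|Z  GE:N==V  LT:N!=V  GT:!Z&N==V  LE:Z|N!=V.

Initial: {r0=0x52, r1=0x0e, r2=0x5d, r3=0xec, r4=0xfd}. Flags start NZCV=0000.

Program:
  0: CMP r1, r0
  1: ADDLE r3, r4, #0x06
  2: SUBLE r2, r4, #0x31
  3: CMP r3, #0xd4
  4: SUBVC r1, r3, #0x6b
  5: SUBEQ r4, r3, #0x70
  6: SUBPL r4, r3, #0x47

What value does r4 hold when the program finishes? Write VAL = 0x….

VAL = 0xbc

0: ✓ CMP  NZCV=1000
1: ✓ ADDLE  r3←0x03
2: ✓ SUBLE  r2←0xcc
3: ✓ CMP  NZCV=0000
4: ✓ SUBVC  r1←0x98
5: · SUBEQ
6: ✓ SUBPL  r4←0xbc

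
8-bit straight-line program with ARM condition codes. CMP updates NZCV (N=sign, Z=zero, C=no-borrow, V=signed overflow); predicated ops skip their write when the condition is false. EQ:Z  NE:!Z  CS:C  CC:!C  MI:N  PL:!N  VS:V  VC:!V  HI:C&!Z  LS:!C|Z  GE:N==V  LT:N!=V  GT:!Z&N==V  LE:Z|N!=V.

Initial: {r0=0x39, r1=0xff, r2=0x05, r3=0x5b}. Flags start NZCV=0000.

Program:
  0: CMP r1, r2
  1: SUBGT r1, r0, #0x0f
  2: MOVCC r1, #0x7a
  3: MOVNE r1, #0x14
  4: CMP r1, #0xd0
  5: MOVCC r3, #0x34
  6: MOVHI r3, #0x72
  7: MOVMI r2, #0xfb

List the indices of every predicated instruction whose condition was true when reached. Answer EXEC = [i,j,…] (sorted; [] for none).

[0] flags=1010 → (cmp)
[1] flags=1010 GT?F → skip
[2] flags=1010 CC?F → skip
[3] flags=1010 NE?T → r1=0x14
[4] flags=0000 → (cmp)
[5] flags=0000 CC?T → r3=0x34
[6] flags=0000 HI?F → skip
[7] flags=0000 MI?F → skip

EXEC = [3,5]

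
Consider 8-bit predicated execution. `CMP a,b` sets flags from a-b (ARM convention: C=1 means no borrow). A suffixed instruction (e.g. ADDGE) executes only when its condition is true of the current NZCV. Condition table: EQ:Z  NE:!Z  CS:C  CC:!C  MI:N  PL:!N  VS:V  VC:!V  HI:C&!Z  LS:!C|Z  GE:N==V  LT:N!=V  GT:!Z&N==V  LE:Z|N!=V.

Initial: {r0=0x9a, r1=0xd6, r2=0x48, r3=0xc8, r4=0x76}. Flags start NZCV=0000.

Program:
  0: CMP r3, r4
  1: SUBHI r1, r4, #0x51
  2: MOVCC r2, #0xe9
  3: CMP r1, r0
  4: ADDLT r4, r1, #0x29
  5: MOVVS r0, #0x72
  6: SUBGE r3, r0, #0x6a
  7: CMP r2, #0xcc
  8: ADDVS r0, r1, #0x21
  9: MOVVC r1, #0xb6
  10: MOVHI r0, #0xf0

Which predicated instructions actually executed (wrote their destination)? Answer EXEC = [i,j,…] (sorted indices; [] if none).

EXEC = [1,5,6,9]

0: ✓ CMP  NZCV=0011
1: ✓ SUBHI  r1←0x25
2: · MOVCC
3: ✓ CMP  NZCV=1001
4: · ADDLT
5: ✓ MOVVS  r0←0x72
6: ✓ SUBGE  r3←0x08
7: ✓ CMP  NZCV=0000
8: · ADDVS
9: ✓ MOVVC  r1←0xb6
10: · MOVHI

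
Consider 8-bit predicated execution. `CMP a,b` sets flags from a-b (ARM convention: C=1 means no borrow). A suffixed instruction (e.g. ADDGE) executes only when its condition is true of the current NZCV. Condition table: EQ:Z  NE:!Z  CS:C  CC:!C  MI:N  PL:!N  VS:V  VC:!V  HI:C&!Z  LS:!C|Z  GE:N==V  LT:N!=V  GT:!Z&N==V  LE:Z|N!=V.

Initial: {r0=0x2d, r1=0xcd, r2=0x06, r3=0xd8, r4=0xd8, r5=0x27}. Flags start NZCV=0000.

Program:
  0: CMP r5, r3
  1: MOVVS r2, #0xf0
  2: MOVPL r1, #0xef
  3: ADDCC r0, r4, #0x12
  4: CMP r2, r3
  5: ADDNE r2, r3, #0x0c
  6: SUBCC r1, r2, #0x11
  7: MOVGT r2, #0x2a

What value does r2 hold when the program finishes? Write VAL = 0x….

0: ✓ CMP  NZCV=0000
1: · MOVVS
2: ✓ MOVPL  r1←0xef
3: ✓ ADDCC  r0←0xea
4: ✓ CMP  NZCV=0000
5: ✓ ADDNE  r2←0xe4
6: ✓ SUBCC  r1←0xd3
7: ✓ MOVGT  r2←0x2a

VAL = 0x2a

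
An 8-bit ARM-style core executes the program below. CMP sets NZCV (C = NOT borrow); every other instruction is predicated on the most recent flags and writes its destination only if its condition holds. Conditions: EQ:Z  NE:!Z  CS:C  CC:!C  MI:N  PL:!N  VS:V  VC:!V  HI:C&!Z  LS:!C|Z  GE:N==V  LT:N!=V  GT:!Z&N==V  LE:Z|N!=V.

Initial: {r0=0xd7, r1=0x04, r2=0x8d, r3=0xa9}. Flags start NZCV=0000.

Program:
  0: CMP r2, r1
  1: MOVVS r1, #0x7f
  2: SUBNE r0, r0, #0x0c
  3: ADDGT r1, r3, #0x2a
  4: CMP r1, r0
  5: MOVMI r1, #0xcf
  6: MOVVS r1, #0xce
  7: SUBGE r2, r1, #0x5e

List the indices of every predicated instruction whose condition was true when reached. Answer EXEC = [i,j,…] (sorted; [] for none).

EXEC = [2,7]

0: ✓ CMP  NZCV=1010
1: · MOVVS
2: ✓ SUBNE  r0←0xcb
3: · ADDGT
4: ✓ CMP  NZCV=0000
5: · MOVMI
6: · MOVVS
7: ✓ SUBGE  r2←0xa6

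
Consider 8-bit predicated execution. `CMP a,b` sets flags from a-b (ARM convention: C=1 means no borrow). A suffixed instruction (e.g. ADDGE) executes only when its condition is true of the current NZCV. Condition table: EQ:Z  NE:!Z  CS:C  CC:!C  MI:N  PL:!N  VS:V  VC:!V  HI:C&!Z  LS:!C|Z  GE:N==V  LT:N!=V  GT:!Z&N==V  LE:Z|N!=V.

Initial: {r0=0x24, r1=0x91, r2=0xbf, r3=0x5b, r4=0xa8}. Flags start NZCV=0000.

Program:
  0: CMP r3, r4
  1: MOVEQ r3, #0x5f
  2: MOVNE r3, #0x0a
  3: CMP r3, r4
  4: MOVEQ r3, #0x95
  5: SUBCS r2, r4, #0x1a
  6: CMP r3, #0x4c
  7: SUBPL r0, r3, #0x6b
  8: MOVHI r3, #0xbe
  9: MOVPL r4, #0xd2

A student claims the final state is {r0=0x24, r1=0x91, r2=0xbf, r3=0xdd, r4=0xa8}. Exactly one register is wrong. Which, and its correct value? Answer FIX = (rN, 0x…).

0: ✓ CMP  NZCV=1001
1: · MOVEQ
2: ✓ MOVNE  r3←0x0a
3: ✓ CMP  NZCV=0000
4: · MOVEQ
5: · SUBCS
6: ✓ CMP  NZCV=1000
7: · SUBPL
8: · MOVHI
9: · MOVPL

FIX = (r3, 0x0a)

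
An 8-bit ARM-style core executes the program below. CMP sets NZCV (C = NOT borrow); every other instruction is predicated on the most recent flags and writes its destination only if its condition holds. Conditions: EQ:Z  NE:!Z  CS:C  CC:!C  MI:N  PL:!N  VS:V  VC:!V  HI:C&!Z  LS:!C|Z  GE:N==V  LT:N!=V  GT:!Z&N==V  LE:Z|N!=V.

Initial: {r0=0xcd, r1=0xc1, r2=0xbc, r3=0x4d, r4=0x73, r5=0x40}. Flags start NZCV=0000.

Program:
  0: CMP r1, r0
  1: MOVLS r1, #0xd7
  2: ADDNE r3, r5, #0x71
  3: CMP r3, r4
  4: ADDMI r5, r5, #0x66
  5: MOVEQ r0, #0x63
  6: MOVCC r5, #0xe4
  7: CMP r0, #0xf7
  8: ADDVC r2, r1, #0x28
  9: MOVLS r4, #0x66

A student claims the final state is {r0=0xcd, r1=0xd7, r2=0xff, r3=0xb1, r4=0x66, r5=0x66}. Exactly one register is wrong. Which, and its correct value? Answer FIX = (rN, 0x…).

FIX = (r5, 0x40)

[0] flags=1000 → (cmp)
[1] flags=1000 LS?T → r1=0xd7
[2] flags=1000 NE?T → r3=0xb1
[3] flags=0011 → (cmp)
[4] flags=0011 MI?F → skip
[5] flags=0011 EQ?F → skip
[6] flags=0011 CC?F → skip
[7] flags=1000 → (cmp)
[8] flags=1000 VC?T → r2=0xff
[9] flags=1000 LS?T → r4=0x66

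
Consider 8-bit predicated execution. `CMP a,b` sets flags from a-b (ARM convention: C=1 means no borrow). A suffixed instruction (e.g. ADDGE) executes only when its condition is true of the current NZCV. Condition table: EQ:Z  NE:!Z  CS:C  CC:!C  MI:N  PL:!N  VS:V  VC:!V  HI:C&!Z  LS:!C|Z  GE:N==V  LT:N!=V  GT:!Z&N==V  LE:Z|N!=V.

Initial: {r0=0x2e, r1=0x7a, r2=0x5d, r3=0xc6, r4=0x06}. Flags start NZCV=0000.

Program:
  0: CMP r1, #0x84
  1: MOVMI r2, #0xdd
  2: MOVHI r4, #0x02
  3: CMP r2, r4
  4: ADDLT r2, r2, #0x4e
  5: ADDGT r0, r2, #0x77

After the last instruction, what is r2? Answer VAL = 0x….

VAL = 0x2b

0: ✓ CMP  NZCV=1001
1: ✓ MOVMI  r2←0xdd
2: · MOVHI
3: ✓ CMP  NZCV=1010
4: ✓ ADDLT  r2←0x2b
5: · ADDGT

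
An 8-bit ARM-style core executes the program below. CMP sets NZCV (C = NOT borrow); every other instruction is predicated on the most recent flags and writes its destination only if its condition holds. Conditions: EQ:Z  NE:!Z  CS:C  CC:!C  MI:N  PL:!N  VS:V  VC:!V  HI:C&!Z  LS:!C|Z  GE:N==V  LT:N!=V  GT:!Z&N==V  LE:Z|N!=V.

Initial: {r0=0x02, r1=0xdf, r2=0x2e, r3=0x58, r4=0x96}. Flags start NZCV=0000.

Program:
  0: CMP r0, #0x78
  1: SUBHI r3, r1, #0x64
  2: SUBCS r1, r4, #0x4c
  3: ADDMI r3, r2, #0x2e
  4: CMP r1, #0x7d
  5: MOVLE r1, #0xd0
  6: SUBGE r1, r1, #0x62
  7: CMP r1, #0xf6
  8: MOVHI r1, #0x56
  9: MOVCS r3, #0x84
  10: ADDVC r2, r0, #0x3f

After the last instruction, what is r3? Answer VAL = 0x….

0: ✓ CMP  NZCV=1000
1: · SUBHI
2: · SUBCS
3: ✓ ADDMI  r3←0x5c
4: ✓ CMP  NZCV=0011
5: ✓ MOVLE  r1←0xd0
6: · SUBGE
7: ✓ CMP  NZCV=1000
8: · MOVHI
9: · MOVCS
10: ✓ ADDVC  r2←0x41

VAL = 0x5c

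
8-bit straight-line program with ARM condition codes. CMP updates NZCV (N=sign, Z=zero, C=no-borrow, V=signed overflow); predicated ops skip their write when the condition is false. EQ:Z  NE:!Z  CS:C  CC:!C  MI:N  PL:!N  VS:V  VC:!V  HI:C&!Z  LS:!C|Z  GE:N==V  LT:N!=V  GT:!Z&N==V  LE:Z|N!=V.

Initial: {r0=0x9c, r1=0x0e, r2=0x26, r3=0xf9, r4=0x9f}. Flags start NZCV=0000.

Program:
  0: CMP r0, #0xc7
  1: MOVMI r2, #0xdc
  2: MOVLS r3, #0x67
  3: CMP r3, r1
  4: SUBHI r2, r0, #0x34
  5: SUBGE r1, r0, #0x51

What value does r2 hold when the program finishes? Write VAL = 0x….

VAL = 0x68

0: ✓ CMP  NZCV=1000
1: ✓ MOVMI  r2←0xdc
2: ✓ MOVLS  r3←0x67
3: ✓ CMP  NZCV=0010
4: ✓ SUBHI  r2←0x68
5: ✓ SUBGE  r1←0x4b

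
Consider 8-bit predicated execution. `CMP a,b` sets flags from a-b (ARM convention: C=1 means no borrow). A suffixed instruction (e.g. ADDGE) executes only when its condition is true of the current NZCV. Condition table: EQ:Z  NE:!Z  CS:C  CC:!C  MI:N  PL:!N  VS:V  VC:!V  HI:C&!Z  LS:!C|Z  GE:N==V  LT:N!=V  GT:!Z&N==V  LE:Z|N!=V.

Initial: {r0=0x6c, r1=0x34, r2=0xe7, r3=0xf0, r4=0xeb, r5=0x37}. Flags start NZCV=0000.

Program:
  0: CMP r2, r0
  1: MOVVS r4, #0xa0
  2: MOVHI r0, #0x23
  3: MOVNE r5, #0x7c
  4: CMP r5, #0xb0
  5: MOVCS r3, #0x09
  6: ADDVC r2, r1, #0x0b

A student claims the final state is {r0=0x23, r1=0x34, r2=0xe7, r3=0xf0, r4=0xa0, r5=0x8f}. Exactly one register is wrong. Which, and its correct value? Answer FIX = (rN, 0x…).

[0] flags=0011 → (cmp)
[1] flags=0011 VS?T → r4=0xa0
[2] flags=0011 HI?T → r0=0x23
[3] flags=0011 NE?T → r5=0x7c
[4] flags=1001 → (cmp)
[5] flags=1001 CS?F → skip
[6] flags=1001 VC?F → skip

FIX = (r5, 0x7c)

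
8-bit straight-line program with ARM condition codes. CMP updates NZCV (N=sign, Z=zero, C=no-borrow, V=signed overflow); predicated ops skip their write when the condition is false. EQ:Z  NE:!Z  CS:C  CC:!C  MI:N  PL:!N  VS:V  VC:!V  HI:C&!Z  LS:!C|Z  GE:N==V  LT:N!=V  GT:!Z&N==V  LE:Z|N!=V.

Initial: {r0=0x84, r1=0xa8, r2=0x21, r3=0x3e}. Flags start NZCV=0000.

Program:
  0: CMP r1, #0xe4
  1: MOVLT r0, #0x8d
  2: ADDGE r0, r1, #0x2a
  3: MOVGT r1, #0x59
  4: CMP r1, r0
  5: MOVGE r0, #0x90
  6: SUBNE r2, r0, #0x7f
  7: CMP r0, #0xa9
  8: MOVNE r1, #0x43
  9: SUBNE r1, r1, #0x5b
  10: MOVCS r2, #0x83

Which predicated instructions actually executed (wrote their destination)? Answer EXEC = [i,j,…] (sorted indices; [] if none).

[0] flags=1000 → (cmp)
[1] flags=1000 LT?T → r0=0x8d
[2] flags=1000 GE?F → skip
[3] flags=1000 GT?F → skip
[4] flags=0010 → (cmp)
[5] flags=0010 GE?T → r0=0x90
[6] flags=0010 NE?T → r2=0x11
[7] flags=1000 → (cmp)
[8] flags=1000 NE?T → r1=0x43
[9] flags=1000 NE?T → r1=0xe8
[10] flags=1000 CS?F → skip

EXEC = [1,5,6,8,9]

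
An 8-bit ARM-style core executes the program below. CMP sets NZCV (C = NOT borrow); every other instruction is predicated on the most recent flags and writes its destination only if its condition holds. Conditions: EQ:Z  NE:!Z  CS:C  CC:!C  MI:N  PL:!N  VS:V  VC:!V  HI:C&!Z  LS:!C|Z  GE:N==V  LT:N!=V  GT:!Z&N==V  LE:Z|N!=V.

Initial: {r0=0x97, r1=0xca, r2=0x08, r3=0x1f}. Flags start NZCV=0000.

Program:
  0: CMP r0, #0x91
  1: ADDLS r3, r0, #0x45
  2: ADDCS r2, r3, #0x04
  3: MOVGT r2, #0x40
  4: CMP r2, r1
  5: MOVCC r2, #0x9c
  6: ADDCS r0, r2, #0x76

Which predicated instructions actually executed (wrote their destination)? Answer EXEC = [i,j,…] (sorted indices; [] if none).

[0] flags=0010 → (cmp)
[1] flags=0010 LS?F → skip
[2] flags=0010 CS?T → r2=0x23
[3] flags=0010 GT?T → r2=0x40
[4] flags=0000 → (cmp)
[5] flags=0000 CC?T → r2=0x9c
[6] flags=0000 CS?F → skip

EXEC = [2,3,5]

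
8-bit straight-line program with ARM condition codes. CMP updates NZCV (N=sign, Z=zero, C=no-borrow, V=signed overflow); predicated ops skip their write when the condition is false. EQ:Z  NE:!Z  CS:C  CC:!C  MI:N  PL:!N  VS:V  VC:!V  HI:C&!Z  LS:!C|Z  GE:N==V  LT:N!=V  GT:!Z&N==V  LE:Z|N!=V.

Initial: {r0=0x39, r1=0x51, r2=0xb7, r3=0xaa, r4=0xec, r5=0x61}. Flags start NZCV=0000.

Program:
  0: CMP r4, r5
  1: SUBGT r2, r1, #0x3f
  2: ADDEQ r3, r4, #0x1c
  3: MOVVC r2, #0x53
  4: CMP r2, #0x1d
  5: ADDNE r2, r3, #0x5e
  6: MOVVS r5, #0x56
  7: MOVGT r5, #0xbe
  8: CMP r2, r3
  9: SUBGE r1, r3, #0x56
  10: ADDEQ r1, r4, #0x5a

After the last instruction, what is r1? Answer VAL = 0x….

VAL = 0x54

[0] flags=1010 → (cmp)
[1] flags=1010 GT?F → skip
[2] flags=1010 EQ?F → skip
[3] flags=1010 VC?T → r2=0x53
[4] flags=0010 → (cmp)
[5] flags=0010 NE?T → r2=0x08
[6] flags=0010 VS?F → skip
[7] flags=0010 GT?T → r5=0xbe
[8] flags=0000 → (cmp)
[9] flags=0000 GE?T → r1=0x54
[10] flags=0000 EQ?F → skip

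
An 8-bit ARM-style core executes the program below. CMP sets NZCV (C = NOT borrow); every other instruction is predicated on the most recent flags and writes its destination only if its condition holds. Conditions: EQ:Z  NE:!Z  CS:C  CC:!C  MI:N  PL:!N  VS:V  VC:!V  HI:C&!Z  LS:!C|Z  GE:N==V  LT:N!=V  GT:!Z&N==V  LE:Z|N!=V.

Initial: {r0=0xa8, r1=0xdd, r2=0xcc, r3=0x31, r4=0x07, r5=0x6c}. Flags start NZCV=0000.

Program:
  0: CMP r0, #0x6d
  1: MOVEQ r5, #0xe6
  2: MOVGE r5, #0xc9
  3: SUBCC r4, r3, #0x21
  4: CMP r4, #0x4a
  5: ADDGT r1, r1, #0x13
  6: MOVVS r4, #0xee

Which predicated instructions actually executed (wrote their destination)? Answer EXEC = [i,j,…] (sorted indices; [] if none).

EXEC = []

0: ✓ CMP  NZCV=0011
1: · MOVEQ
2: · MOVGE
3: · SUBCC
4: ✓ CMP  NZCV=1000
5: · ADDGT
6: · MOVVS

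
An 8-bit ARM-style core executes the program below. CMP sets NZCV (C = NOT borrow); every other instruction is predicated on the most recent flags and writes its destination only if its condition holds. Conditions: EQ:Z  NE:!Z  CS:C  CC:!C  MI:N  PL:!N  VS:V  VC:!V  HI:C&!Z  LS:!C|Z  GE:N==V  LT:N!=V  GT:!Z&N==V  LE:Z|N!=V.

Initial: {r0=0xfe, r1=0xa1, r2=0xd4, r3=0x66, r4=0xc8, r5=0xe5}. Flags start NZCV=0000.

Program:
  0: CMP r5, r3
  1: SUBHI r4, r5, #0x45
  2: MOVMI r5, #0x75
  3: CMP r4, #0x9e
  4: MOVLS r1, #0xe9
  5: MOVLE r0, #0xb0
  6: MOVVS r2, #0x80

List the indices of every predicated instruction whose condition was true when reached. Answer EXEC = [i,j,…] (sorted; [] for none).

[0] flags=0011 → (cmp)
[1] flags=0011 HI?T → r4=0xa0
[2] flags=0011 MI?F → skip
[3] flags=0010 → (cmp)
[4] flags=0010 LS?F → skip
[5] flags=0010 LE?F → skip
[6] flags=0010 VS?F → skip

EXEC = [1]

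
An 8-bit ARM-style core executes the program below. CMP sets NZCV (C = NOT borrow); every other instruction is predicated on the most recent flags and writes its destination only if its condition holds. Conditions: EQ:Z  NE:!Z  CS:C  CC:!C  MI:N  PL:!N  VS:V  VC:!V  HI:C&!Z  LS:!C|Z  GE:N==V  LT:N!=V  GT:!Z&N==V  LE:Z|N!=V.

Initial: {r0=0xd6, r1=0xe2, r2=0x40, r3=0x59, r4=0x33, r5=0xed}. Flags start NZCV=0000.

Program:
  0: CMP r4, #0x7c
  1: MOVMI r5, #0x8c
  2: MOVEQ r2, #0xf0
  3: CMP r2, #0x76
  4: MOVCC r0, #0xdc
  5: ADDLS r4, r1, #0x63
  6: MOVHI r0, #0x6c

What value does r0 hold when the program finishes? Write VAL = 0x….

VAL = 0xdc

0: ✓ CMP  NZCV=1000
1: ✓ MOVMI  r5←0x8c
2: · MOVEQ
3: ✓ CMP  NZCV=1000
4: ✓ MOVCC  r0←0xdc
5: ✓ ADDLS  r4←0x45
6: · MOVHI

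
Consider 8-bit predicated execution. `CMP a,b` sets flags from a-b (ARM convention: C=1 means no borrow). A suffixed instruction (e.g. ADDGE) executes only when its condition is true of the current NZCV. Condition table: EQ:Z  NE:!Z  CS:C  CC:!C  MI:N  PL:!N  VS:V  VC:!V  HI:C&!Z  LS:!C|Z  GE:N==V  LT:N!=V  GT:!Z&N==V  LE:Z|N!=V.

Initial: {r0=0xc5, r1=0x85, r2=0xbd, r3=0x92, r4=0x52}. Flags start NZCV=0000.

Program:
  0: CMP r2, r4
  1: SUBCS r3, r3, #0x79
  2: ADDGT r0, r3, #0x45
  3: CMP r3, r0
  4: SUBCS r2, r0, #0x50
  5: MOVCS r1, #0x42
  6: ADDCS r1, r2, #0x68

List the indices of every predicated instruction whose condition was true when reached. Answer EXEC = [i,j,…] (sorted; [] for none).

EXEC = [1]

[0] flags=0011 → (cmp)
[1] flags=0011 CS?T → r3=0x19
[2] flags=0011 GT?F → skip
[3] flags=0000 → (cmp)
[4] flags=0000 CS?F → skip
[5] flags=0000 CS?F → skip
[6] flags=0000 CS?F → skip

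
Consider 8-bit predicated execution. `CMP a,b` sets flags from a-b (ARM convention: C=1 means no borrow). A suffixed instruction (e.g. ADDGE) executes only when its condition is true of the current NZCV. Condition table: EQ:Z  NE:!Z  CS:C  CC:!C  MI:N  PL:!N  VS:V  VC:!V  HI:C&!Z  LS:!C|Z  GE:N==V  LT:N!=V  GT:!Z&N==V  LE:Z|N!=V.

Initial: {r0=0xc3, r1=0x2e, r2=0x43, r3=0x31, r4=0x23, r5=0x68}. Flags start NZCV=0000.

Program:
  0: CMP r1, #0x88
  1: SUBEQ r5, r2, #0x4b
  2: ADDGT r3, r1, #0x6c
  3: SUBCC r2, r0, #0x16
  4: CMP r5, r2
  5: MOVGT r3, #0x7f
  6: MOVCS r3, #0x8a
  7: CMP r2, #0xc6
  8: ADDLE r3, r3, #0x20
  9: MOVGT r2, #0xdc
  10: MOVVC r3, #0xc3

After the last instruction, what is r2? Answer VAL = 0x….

VAL = 0xad

0: ✓ CMP  NZCV=1001
1: · SUBEQ
2: ✓ ADDGT  r3←0x9a
3: ✓ SUBCC  r2←0xad
4: ✓ CMP  NZCV=1001
5: ✓ MOVGT  r3←0x7f
6: · MOVCS
7: ✓ CMP  NZCV=1000
8: ✓ ADDLE  r3←0x9f
9: · MOVGT
10: ✓ MOVVC  r3←0xc3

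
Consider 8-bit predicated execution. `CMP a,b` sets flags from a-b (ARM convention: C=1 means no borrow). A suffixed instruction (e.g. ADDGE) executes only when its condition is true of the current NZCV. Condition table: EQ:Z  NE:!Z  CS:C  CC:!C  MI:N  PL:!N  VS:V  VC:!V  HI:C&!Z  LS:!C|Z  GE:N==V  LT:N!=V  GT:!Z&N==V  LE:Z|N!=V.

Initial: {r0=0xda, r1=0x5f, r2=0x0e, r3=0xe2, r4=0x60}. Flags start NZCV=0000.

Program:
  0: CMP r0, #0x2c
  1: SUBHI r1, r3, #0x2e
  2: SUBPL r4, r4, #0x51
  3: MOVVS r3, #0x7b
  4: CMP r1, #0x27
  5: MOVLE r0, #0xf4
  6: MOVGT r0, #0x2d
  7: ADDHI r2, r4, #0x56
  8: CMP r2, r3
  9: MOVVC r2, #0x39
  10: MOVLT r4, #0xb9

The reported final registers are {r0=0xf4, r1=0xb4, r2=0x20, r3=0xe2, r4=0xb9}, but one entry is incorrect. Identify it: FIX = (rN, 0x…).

[0] flags=1010 → (cmp)
[1] flags=1010 HI?T → r1=0xb4
[2] flags=1010 PL?F → skip
[3] flags=1010 VS?F → skip
[4] flags=1010 → (cmp)
[5] flags=1010 LE?T → r0=0xf4
[6] flags=1010 GT?F → skip
[7] flags=1010 HI?T → r2=0xb6
[8] flags=1000 → (cmp)
[9] flags=1000 VC?T → r2=0x39
[10] flags=1000 LT?T → r4=0xb9

FIX = (r2, 0x39)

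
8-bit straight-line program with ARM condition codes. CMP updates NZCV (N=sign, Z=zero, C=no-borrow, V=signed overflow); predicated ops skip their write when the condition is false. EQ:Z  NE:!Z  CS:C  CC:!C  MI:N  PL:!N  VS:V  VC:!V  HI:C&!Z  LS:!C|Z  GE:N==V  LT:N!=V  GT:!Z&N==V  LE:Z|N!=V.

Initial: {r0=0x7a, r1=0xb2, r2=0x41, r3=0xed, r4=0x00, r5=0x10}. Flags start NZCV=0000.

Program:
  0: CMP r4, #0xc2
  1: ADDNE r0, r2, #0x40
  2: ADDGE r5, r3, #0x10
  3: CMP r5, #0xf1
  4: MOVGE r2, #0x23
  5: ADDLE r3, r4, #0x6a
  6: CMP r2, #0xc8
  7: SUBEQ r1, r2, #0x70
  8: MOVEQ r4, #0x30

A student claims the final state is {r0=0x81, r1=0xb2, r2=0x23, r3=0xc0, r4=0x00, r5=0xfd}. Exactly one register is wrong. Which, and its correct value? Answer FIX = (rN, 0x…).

FIX = (r3, 0xed)

[0] flags=0000 → (cmp)
[1] flags=0000 NE?T → r0=0x81
[2] flags=0000 GE?T → r5=0xfd
[3] flags=0010 → (cmp)
[4] flags=0010 GE?T → r2=0x23
[5] flags=0010 LE?F → skip
[6] flags=0000 → (cmp)
[7] flags=0000 EQ?F → skip
[8] flags=0000 EQ?F → skip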